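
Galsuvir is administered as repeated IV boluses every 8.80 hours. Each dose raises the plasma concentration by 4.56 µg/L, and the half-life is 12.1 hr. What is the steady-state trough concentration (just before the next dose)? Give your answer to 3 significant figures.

k = ln 2 / 12.1 = 0.05728 hr⁻¹
Fraction remaining after one interval: e^(−kτ) = e^(−0.05728 × 8.80) = 0.6040
R = 1 / (1 − 0.6040) = 2.526
Css,max = 4.56 × 2.526 = 11.52 µg/L
Css,min = Css,max × e^(−kτ) = 11.52 × 0.6040 ≈ 6.96 µg/L

6.96 µg/L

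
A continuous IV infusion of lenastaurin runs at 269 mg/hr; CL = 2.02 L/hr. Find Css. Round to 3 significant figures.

Css = infusion rate / CL = 269 / 2.02 ≈ 133 mg/L

133 mg/L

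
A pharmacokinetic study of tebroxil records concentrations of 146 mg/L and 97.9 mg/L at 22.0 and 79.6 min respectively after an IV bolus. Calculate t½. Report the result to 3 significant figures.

99.9 minutes

k = ln(C₁/C₂) / (t₂ − t₁) = ln(146/97.9) / (79.6 − 22.0)
  = 0.3997 / 57.60 = 0.006939 min⁻¹
t½ = ln 2 / k = ln 2 / 0.006939 ≈ 99.9 minutes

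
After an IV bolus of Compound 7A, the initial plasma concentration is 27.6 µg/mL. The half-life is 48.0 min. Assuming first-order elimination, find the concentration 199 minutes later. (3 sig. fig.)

k = ln 2 / 48.0 = 0.01444 min⁻¹
C(t) = C₀ e^(−kt) = 27.6 × e^(−0.01444 × 199) = 27.6 × e^(−2.874) = 27.6 × 0.05649 ≈ 1.56 µg/mL

1.56 µg/mL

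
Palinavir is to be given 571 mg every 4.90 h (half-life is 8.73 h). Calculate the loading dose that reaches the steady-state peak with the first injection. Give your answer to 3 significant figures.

k = ln 2 / 8.73 = 0.07940 h⁻¹
Accumulation ratio R = 1 / (1 − e^(−kτ)) = 1 / (1 − e^(−0.07940×4.90)) = 1 / (1 − 0.6777) = 3.103
Loading dose = maintenance dose × R = 571 × 3.103 ≈ 1770 mg

1770 mg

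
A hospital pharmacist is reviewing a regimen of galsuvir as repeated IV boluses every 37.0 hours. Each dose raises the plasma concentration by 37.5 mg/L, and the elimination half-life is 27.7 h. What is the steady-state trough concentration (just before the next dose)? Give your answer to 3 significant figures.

k = ln 2 / 27.7 = 0.02502 h⁻¹
Fraction remaining after one interval: e^(−kτ) = e^(−0.02502 × 37.0) = 0.3962
R = 1 / (1 − 0.3962) = 1.656
Css,max = 37.5 × 1.656 = 62.11 mg/L
Css,min = Css,max × e^(−kτ) = 62.11 × 0.3962 ≈ 24.6 mg/L

24.6 mg/L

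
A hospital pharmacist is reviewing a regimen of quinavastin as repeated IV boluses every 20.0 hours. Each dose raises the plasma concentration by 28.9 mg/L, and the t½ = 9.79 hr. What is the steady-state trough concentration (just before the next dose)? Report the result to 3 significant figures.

9.26 mg/L

k = ln 2 / 9.79 = 0.07080 hr⁻¹
Fraction remaining after one interval: e^(−kτ) = e^(−0.07080 × 20.0) = 0.2427
R = 1 / (1 − 0.2427) = 1.320
Css,max = 28.9 × 1.320 = 38.16 mg/L
Css,min = Css,max × e^(−kτ) = 38.16 × 0.2427 ≈ 9.26 mg/L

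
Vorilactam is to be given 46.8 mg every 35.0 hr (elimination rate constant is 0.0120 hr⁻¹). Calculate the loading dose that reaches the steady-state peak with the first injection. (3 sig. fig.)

Accumulation ratio R = 1 / (1 − e^(−kτ)) = 1 / (1 − e^(−0.01200×35.0)) = 1 / (1 − 0.6570) = 2.916
Loading dose = maintenance dose × R = 46.8 × 2.916 ≈ 136 mg

136 mg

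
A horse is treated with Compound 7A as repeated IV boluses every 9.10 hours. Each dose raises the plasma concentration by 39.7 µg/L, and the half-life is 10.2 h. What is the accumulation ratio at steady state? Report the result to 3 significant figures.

2.17

k = ln 2 / 10.2 = 0.06796 h⁻¹
Fraction remaining after one interval: e^(−kτ) = e^(−0.06796 × 9.10) = 0.5388
R = 1 / (1 − 0.5388) = 1 / 0.4612 ≈ 2.17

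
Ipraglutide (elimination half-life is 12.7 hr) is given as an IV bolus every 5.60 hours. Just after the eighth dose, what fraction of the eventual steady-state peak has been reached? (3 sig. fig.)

k = ln 2 / 12.7 = 0.05458 hr⁻¹
f_n = 1 − e^(−nkτ) = 1 − e^(−8 × 0.05458 × 5.60) = 1 − e^(−2.445) = 1 − 0.08672 ≈ 0.913

0.913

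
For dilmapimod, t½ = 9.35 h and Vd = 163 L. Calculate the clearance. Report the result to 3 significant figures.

k = ln 2 / t½ = ln 2 / 9.35 = 0.07413 h⁻¹
CL = k · V = 0.07413 × 163 ≈ 12.1 L/h

12.1 L/h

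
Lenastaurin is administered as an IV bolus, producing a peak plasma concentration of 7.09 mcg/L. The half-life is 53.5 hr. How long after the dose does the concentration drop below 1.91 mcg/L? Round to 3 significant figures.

101 hours

k = ln 2 / 53.5 = 0.01296 hr⁻¹
C(t) = C₀ e^(−kt)  ⇒  t = ln(C₀/C) / k
t = ln(7.09/1.91) / 0.01296 = 1.312 / 0.01296 ≈ 101 hours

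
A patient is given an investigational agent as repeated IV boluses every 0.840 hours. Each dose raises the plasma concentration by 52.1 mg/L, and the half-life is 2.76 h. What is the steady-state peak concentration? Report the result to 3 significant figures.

274 mg/L

k = ln 2 / 2.76 = 0.2511 h⁻¹
Fraction remaining after one interval: e^(−kτ) = e^(−0.2511 × 0.840) = 0.8098
R = 1 / (1 − 0.8098) = 5.258
Css,max = 52.1 × 5.258 ≈ 274 mg/L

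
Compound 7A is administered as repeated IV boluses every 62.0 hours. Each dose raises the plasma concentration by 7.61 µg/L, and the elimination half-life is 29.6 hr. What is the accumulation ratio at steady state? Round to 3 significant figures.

k = ln 2 / 29.6 = 0.02342 hr⁻¹
Fraction remaining after one interval: e^(−kτ) = e^(−0.02342 × 62.0) = 0.2341
R = 1 / (1 − 0.2341) = 1 / 0.7659 ≈ 1.31

1.31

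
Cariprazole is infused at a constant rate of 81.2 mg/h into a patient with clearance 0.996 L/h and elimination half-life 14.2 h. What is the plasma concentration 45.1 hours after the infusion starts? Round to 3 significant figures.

72.5 mg/L

Css = rate / CL = 81.2 / 0.996 = 81.53 mg/L
k = ln 2 / 14.2 = 0.04881 h⁻¹
C(t) = Css (1 − e^(−kt)) = 81.53 × (1 − e^(−2.201)) = 81.53 × 0.8894 ≈ 72.5 mg/L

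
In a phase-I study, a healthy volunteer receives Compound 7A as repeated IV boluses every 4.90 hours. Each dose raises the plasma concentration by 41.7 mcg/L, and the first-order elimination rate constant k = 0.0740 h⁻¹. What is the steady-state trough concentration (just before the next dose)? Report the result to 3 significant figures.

Fraction remaining after one interval: e^(−kτ) = e^(−0.07400 × 4.90) = 0.6959
R = 1 / (1 − 0.6959) = 3.288
Css,max = 41.7 × 3.288 = 137.1 mcg/L
Css,min = Css,max × e^(−kτ) = 137.1 × 0.6959 ≈ 95.4 mcg/L

95.4 mcg/L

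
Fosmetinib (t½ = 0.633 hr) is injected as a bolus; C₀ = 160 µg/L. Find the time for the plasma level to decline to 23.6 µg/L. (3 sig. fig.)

k = ln 2 / 0.633 = 1.095 hr⁻¹
C(t) = C₀ e^(−kt)  ⇒  t = ln(C₀/C) / k
t = ln(160/23.6) / 1.095 = 1.914 / 1.095 ≈ 1.75 hours

1.75 hours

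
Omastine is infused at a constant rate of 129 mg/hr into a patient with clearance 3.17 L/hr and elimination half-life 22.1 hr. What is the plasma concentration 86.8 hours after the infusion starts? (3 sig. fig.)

38.0 µg/mL

Css = rate / CL = 129 / 3.17 = 40.69 µg/mL
k = ln 2 / 22.1 = 0.03136 hr⁻¹
C(t) = Css (1 − e^(−kt)) = 40.69 × (1 − e^(−2.722)) = 40.69 × 0.9343 ≈ 38.0 µg/mL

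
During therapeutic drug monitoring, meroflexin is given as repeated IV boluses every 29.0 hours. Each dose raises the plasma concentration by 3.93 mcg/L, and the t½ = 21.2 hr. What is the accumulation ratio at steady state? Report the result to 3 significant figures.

k = ln 2 / 21.2 = 0.03270 hr⁻¹
Fraction remaining after one interval: e^(−kτ) = e^(−0.03270 × 29.0) = 0.3874
R = 1 / (1 − 0.3874) = 1 / 0.6126 ≈ 1.63

1.63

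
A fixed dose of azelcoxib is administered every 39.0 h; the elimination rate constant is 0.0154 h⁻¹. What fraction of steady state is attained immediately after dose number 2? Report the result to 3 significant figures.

f_n = 1 − e^(−nkτ) = 1 − e^(−2 × 0.01540 × 39.0) = 1 − e^(−1.201) = 1 − 0.3008 ≈ 0.699

0.699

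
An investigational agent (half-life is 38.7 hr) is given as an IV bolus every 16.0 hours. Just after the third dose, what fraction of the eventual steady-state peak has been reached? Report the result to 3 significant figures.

0.577

k = ln 2 / 38.7 = 0.01791 hr⁻¹
f_n = 1 − e^(−nkτ) = 1 − e^(−3 × 0.01791 × 16.0) = 1 − e^(−0.8597) = 1 − 0.4233 ≈ 0.577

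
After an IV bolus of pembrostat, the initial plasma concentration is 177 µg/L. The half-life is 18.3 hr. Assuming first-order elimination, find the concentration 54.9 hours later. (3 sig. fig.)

22.1 µg/L

k = ln 2 / 18.3 = 0.03788 hr⁻¹
C(t) = C₀ e^(−kt) = 177 × e^(−0.03788 × 54.9) = 177 × e^(−2.079) = 177 × 0.1250 ≈ 22.1 µg/L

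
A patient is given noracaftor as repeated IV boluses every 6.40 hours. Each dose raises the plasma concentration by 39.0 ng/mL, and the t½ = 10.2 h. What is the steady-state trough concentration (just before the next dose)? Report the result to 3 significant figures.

k = ln 2 / 10.2 = 0.06796 h⁻¹
Fraction remaining after one interval: e^(−kτ) = e^(−0.06796 × 6.40) = 0.6473
R = 1 / (1 − 0.6473) = 2.835
Css,max = 39.0 × 2.835 = 110.6 ng/mL
Css,min = Css,max × e^(−kτ) = 110.6 × 0.6473 ≈ 71.6 ng/mL

71.6 ng/mL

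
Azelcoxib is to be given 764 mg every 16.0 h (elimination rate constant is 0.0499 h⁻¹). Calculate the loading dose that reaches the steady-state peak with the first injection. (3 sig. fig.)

1390 mg

Accumulation ratio R = 1 / (1 − e^(−kτ)) = 1 / (1 − e^(−0.04990×16.0)) = 1 / (1 − 0.4500) = 1.818
Loading dose = maintenance dose × R = 764 × 1.818 ≈ 1390 mg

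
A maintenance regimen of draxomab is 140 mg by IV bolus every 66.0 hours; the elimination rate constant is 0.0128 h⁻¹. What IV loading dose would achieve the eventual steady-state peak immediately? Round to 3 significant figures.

245 mg

Accumulation ratio R = 1 / (1 − e^(−kτ)) = 1 / (1 − e^(−0.01280×66.0)) = 1 / (1 − 0.4296) = 1.753
Loading dose = maintenance dose × R = 140 × 1.753 ≈ 245 mg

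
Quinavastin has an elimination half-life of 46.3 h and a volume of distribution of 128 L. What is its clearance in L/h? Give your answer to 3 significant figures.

k = ln 2 / t½ = ln 2 / 46.3 = 0.01497 h⁻¹
CL = k · V = 0.01497 × 128 ≈ 1.92 L/h

1.92 L/h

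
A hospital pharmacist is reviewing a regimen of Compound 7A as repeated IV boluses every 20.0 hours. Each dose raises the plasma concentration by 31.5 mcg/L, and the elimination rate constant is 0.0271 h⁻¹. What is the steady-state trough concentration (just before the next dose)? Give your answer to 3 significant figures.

43.8 mcg/L

Fraction remaining after one interval: e^(−kτ) = e^(−0.02710 × 20.0) = 0.5816
R = 1 / (1 − 0.5816) = 2.390
Css,max = 31.5 × 2.390 = 75.28 mcg/L
Css,min = Css,max × e^(−kτ) = 75.28 × 0.5816 ≈ 43.8 mcg/L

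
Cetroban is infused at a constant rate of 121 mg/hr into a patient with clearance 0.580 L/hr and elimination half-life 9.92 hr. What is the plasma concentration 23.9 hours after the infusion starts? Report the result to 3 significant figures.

169 µg/mL

Css = rate / CL = 121 / 0.580 = 208.6 µg/mL
k = ln 2 / 9.92 = 0.06987 hr⁻¹
C(t) = Css (1 − e^(−kt)) = 208.6 × (1 − e^(−1.670)) = 208.6 × 0.8117 ≈ 169 µg/mL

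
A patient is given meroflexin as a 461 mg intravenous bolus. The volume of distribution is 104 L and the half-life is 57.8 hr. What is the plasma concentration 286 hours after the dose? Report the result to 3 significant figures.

C₀ = dose / V = 461 / 104 = 4.433 µg/mL
k = ln 2 / 57.8 = 0.01199 hr⁻¹
C(t) = C₀ e^(−kt) = 4.433 × e^(−0.01199 × 286) = 4.433 × e^(−3.430) = 4.433 × 0.03239 ≈ 0.144 µg/mL

0.144 µg/mL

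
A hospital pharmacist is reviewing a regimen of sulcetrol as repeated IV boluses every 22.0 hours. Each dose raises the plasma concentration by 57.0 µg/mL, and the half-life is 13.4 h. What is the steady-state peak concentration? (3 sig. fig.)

83.9 µg/mL

k = ln 2 / 13.4 = 0.05173 h⁻¹
Fraction remaining after one interval: e^(−kτ) = e^(−0.05173 × 22.0) = 0.3205
R = 1 / (1 − 0.3205) = 1.472
Css,max = 57.0 × 1.472 ≈ 83.9 µg/mL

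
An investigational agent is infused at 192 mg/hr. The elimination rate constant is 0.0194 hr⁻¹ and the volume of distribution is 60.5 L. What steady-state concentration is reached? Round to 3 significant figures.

CL = k · V = 0.0194 × 60.5 = 1.174 L/hr
Css = rate / CL = 192 / 1.174 ≈ 164 µg/mL

164 µg/mL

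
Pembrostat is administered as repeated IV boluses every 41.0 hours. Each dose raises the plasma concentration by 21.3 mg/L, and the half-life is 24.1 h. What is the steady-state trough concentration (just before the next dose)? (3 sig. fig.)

k = ln 2 / 24.1 = 0.02876 h⁻¹
Fraction remaining after one interval: e^(−kτ) = e^(−0.02876 × 41.0) = 0.3075
R = 1 / (1 − 0.3075) = 1.444
Css,max = 21.3 × 1.444 = 30.76 mg/L
Css,min = Css,max × e^(−kτ) = 30.76 × 0.3075 ≈ 9.46 mg/L

9.46 mg/L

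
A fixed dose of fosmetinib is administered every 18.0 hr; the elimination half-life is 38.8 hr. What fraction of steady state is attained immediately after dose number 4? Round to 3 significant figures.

0.724

k = ln 2 / 38.8 = 0.01786 hr⁻¹
f_n = 1 − e^(−nkτ) = 1 − e^(−4 × 0.01786 × 18.0) = 1 − e^(−1.286) = 1 − 0.2763 ≈ 0.724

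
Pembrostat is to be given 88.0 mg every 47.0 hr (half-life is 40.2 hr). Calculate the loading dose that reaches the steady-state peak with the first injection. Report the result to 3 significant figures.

158 mg

k = ln 2 / 40.2 = 0.01724 hr⁻¹
Accumulation ratio R = 1 / (1 − e^(−kτ)) = 1 / (1 − e^(−0.01724×47.0)) = 1 / (1 − 0.4447) = 1.801
Loading dose = maintenance dose × R = 88.0 × 1.801 ≈ 158 mg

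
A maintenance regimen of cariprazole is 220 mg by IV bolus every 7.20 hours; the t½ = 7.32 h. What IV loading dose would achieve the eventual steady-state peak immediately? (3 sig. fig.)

445 mg

k = ln 2 / 7.32 = 0.09469 h⁻¹
Accumulation ratio R = 1 / (1 − e^(−kτ)) = 1 / (1 − e^(−0.09469×7.20)) = 1 / (1 − 0.5057) = 2.023
Loading dose = maintenance dose × R = 220 × 2.023 ≈ 445 mg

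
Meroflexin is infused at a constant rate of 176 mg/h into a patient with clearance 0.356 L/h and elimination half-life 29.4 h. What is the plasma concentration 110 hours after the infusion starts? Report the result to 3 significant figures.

457 mg/L

Css = rate / CL = 176 / 0.356 = 494.4 mg/L
k = ln 2 / 29.4 = 0.02358 h⁻¹
C(t) = Css (1 − e^(−kt)) = 494.4 × (1 − e^(−2.593)) = 494.4 × 0.9252 ≈ 457 mg/L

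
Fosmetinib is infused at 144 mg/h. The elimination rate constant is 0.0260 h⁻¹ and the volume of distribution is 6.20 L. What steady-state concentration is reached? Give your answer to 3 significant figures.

893 µg/mL

CL = k · V = 0.0260 × 6.20 = 0.1612 L/h
Css = rate / CL = 144 / 0.1612 ≈ 893 µg/mL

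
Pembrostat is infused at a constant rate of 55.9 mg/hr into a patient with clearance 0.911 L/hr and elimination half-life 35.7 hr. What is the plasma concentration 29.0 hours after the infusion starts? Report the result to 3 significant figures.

26.4 µg/mL

Css = rate / CL = 55.9 / 0.911 = 61.36 µg/mL
k = ln 2 / 35.7 = 0.01942 hr⁻¹
C(t) = Css (1 − e^(−kt)) = 61.36 × (1 − e^(−0.5631)) = 61.36 × 0.4305 ≈ 26.4 µg/mL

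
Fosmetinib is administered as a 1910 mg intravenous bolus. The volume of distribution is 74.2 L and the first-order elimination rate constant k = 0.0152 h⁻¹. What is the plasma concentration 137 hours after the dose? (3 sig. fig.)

C₀ = dose / V = 1910 / 74.2 = 25.74 µg/mL
C(t) = C₀ e^(−kt) = 25.74 × e^(−0.01520 × 137) = 25.74 × e^(−2.082) = 25.74 × 0.1246 ≈ 3.21 µg/mL

3.21 µg/mL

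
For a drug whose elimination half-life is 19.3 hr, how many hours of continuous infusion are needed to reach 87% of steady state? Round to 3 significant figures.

56.8 hours

k = ln 2 / 19.3 = 0.03591 hr⁻¹
f = 1 − e^(−kt)  ⇒  t = −ln(1 − f) / k
t = −ln(1 − 0.87) / 0.03591 = 2.040 / 0.03591 ≈ 56.8 hours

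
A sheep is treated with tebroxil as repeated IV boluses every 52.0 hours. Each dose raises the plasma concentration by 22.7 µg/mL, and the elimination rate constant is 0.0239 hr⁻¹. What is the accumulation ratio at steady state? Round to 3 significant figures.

Fraction remaining after one interval: e^(−kτ) = e^(−0.02390 × 52.0) = 0.2886
R = 1 / (1 − 0.2886) = 1 / 0.7114 ≈ 1.41

1.41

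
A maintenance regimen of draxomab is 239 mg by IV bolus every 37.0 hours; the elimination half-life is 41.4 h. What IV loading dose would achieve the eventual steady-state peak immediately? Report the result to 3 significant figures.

518 mg

k = ln 2 / 41.4 = 0.01674 h⁻¹
Accumulation ratio R = 1 / (1 − e^(−kτ)) = 1 / (1 − e^(−0.01674×37.0)) = 1 / (1 − 0.5382) = 2.166
Loading dose = maintenance dose × R = 239 × 2.166 ≈ 518 mg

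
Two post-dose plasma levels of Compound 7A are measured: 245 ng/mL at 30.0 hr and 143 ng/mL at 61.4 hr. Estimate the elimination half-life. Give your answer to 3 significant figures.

k = ln(C₁/C₂) / (t₂ − t₁) = ln(245/143) / (61.4 − 30.0)
  = 0.5384 / 31.40 = 0.01715 hr⁻¹
t½ = ln 2 / k = ln 2 / 0.01715 ≈ 40.4 hours

40.4 hours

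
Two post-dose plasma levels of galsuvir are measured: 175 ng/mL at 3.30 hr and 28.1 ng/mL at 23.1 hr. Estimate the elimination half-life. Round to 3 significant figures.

7.50 hours

k = ln(C₁/C₂) / (t₂ − t₁) = ln(175/28.1) / (23.1 − 3.30)
  = 1.829 / 19.80 = 0.09237 hr⁻¹
t½ = ln 2 / k = ln 2 / 0.09237 ≈ 7.50 hours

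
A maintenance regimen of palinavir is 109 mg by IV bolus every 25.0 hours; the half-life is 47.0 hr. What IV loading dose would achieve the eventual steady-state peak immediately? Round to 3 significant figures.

353 mg

k = ln 2 / 47.0 = 0.01475 hr⁻¹
Accumulation ratio R = 1 / (1 − e^(−kτ)) = 1 / (1 − e^(−0.01475×25.0)) = 1 / (1 − 0.6916) = 3.243
Loading dose = maintenance dose × R = 109 × 3.243 ≈ 353 mg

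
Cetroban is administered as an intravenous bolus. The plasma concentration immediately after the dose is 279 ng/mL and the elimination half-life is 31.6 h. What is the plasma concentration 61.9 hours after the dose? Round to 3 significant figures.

k = ln 2 / 31.6 = 0.02194 h⁻¹
61.9 h is 1.959 half-lives, so C = 279 × (1/2)^1.959 = 279 × 0.2572 ≈ 71.8 ng/mL

71.8 ng/mL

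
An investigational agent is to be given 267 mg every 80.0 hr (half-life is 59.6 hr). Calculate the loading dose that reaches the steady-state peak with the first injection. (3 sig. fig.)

k = ln 2 / 59.6 = 0.01163 hr⁻¹
Accumulation ratio R = 1 / (1 − e^(−kτ)) = 1 / (1 − e^(−0.01163×80.0)) = 1 / (1 − 0.3944) = 1.651
Loading dose = maintenance dose × R = 267 × 1.651 ≈ 441 mg

441 mg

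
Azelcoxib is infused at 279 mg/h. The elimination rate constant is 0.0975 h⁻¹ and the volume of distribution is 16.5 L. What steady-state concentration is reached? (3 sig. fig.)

173 µg/mL

CL = k · V = 0.0975 × 16.5 = 1.609 L/h
Css = rate / CL = 279 / 1.609 ≈ 173 µg/mL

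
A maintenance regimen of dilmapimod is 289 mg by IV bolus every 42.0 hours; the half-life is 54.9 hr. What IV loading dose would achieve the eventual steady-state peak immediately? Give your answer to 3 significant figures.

702 mg

k = ln 2 / 54.9 = 0.01263 hr⁻¹
Accumulation ratio R = 1 / (1 − e^(−kτ)) = 1 / (1 − e^(−0.01263×42.0)) = 1 / (1 − 0.5884) = 2.430
Loading dose = maintenance dose × R = 289 × 2.430 ≈ 702 mg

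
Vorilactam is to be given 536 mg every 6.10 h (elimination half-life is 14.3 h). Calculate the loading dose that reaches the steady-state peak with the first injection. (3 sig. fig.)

2090 mg

k = ln 2 / 14.3 = 0.04847 h⁻¹
Accumulation ratio R = 1 / (1 − e^(−kτ)) = 1 / (1 − e^(−0.04847×6.10)) = 1 / (1 − 0.7440) = 3.907
Loading dose = maintenance dose × R = 536 × 3.907 ≈ 2090 mg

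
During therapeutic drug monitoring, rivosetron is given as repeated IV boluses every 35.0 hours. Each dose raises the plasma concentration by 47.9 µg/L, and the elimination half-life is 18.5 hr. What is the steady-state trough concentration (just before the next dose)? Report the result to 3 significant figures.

17.7 µg/L

k = ln 2 / 18.5 = 0.03747 hr⁻¹
Fraction remaining after one interval: e^(−kτ) = e^(−0.03747 × 35.0) = 0.2695
R = 1 / (1 − 0.2695) = 1.369
Css,max = 47.9 × 1.369 = 65.57 µg/L
Css,min = Css,max × e^(−kτ) = 65.57 × 0.2695 ≈ 17.7 µg/L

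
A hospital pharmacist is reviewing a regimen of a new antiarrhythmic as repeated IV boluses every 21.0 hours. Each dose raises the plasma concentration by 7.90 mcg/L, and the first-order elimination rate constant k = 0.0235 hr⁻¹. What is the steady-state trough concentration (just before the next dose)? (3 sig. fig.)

12.4 mcg/L

Fraction remaining after one interval: e^(−kτ) = e^(−0.02350 × 21.0) = 0.6105
R = 1 / (1 − 0.6105) = 2.567
Css,max = 7.90 × 2.567 = 20.28 mcg/L
Css,min = Css,max × e^(−kτ) = 20.28 × 0.6105 ≈ 12.4 mcg/L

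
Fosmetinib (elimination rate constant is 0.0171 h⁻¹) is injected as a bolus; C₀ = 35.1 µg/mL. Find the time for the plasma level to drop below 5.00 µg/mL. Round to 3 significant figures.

C(t) = C₀ e^(−kt)  ⇒  t = ln(C₀/C) / k
t = ln(35.1/5.00) / 0.01710 = 1.949 / 0.01710 ≈ 114 hours

114 hours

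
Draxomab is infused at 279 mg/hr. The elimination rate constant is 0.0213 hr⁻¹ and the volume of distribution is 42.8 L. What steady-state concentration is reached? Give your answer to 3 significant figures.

306 µg/mL

CL = k · V = 0.0213 × 42.8 = 0.9116 L/hr
Css = rate / CL = 279 / 0.9116 ≈ 306 µg/mL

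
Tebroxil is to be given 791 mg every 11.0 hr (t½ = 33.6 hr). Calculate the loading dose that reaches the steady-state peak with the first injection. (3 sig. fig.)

3900 mg

k = ln 2 / 33.6 = 0.02063 hr⁻¹
Accumulation ratio R = 1 / (1 − e^(−kτ)) = 1 / (1 − e^(−0.02063×11.0)) = 1 / (1 − 0.7970) = 4.926
Loading dose = maintenance dose × R = 791 × 4.926 ≈ 3900 mg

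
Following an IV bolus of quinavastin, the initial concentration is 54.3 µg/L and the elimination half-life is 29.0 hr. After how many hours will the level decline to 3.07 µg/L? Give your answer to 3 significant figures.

k = ln 2 / 29.0 = 0.02390 hr⁻¹
C(t) = C₀ e^(−kt)  ⇒  t = ln(C₀/C) / k
t = ln(54.3/3.07) / 0.02390 = 2.873 / 0.02390 ≈ 120 hours

120 hours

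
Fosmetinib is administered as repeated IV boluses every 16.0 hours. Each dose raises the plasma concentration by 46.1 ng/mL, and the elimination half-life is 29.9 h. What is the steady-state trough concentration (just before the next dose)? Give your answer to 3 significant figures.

k = ln 2 / 29.9 = 0.02318 h⁻¹
Fraction remaining after one interval: e^(−kτ) = e^(−0.02318 × 16.0) = 0.6901
R = 1 / (1 − 0.6901) = 3.227
Css,max = 46.1 × 3.227 = 148.8 ng/mL
Css,min = Css,max × e^(−kτ) = 148.8 × 0.6901 ≈ 103 ng/mL

103 ng/mL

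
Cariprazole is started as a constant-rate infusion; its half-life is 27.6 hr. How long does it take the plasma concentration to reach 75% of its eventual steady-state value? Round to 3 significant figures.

55.2 hours

k = ln 2 / 27.6 = 0.02511 hr⁻¹
f = 1 − e^(−kt)  ⇒  t = −ln(1 − f) / k
t = −ln(1 − 0.75) / 0.02511 = 1.386 / 0.02511 ≈ 55.2 hours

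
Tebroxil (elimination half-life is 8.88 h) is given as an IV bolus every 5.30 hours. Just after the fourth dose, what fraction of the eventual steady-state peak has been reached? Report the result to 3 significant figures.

0.809

k = ln 2 / 8.88 = 0.07806 h⁻¹
f_n = 1 − e^(−nkτ) = 1 − e^(−4 × 0.07806 × 5.30) = 1 − e^(−1.655) = 1 − 0.1911 ≈ 0.809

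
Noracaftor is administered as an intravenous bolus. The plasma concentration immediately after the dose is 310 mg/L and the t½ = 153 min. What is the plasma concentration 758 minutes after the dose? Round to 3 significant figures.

10.0 mg/L

k = ln 2 / 153 = 0.004530 min⁻¹
C(t) = C₀ e^(−kt) = 310 × e^(−0.004530 × 758) = 310 × e^(−3.434) = 310 × 0.03226 ≈ 10.0 mg/L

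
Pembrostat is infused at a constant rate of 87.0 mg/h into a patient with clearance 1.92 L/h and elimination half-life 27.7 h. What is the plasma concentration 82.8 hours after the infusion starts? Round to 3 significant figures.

Css = rate / CL = 87.0 / 1.92 = 45.31 mg/L
k = ln 2 / 27.7 = 0.02502 h⁻¹
C(t) = Css (1 − e^(−kt)) = 45.31 × (1 − e^(−2.072)) = 45.31 × 0.8741 ≈ 39.6 mg/L

39.6 mg/L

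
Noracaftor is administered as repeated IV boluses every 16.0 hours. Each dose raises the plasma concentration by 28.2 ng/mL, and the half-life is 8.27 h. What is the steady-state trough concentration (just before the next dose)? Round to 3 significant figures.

9.99 ng/mL

k = ln 2 / 8.27 = 0.08381 h⁻¹
Fraction remaining after one interval: e^(−kτ) = e^(−0.08381 × 16.0) = 0.2616
R = 1 / (1 − 0.2616) = 1.354
Css,max = 28.2 × 1.354 = 38.19 ng/mL
Css,min = Css,max × e^(−kτ) = 38.19 × 0.2616 ≈ 9.99 ng/mL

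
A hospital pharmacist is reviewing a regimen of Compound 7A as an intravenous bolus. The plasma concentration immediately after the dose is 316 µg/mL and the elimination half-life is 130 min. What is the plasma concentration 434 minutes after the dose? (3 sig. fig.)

k = ln 2 / 130 = 0.005332 min⁻¹
434 min is 3.338 half-lives, so C = 316 × (1/2)^3.338 = 316 × 0.09886 ≈ 31.2 µg/mL

31.2 µg/mL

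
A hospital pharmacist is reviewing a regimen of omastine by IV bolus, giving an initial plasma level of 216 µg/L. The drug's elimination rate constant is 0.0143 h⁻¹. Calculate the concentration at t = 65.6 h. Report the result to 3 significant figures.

84.5 µg/L

C(t) = C₀ e^(−kt) = 216 × e^(−0.01430 × 65.6) = 216 × e^(−0.9381) = 216 × 0.3914 ≈ 84.5 µg/L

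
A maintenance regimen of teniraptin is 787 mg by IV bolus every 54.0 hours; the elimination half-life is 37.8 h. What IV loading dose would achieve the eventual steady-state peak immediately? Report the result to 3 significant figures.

1250 mg

k = ln 2 / 37.8 = 0.01834 h⁻¹
Accumulation ratio R = 1 / (1 − e^(−kτ)) = 1 / (1 − e^(−0.01834×54.0)) = 1 / (1 − 0.3715) = 1.591
Loading dose = maintenance dose × R = 787 × 1.591 ≈ 1250 mg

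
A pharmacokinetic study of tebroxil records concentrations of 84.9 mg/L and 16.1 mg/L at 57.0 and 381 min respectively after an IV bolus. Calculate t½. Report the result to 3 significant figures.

k = ln(C₁/C₂) / (t₂ − t₁) = ln(84.9/16.1) / (381 − 57.0)
  = 1.663 / 324.0 = 0.005132 min⁻¹
t½ = ln 2 / k = ln 2 / 0.005132 ≈ 135 minutes

135 minutes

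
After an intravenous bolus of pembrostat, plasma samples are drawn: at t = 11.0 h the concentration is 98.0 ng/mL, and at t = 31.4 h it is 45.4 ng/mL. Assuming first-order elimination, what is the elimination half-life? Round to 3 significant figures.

18.4 hours

k = ln(C₁/C₂) / (t₂ − t₁) = ln(98.0/45.4) / (31.4 − 11.0)
  = 0.7695 / 20.40 = 0.03772 h⁻¹
t½ = ln 2 / k = ln 2 / 0.03772 ≈ 18.4 hours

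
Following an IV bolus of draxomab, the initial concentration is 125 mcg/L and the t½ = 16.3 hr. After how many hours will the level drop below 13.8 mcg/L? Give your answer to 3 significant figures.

51.8 hours

k = ln 2 / 16.3 = 0.04252 hr⁻¹
C(t) = C₀ e^(−kt)  ⇒  t = ln(C₀/C) / k
t = ln(125/13.8) / 0.04252 = 2.204 / 0.04252 ≈ 51.8 hours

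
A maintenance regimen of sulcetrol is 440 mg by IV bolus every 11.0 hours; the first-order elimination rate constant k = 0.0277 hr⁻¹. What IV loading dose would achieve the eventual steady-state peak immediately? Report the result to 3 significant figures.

Accumulation ratio R = 1 / (1 − e^(−kτ)) = 1 / (1 − e^(−0.02770×11.0)) = 1 / (1 − 0.7373) = 3.807
Loading dose = maintenance dose × R = 440 × 3.807 ≈ 1680 mg

1680 mg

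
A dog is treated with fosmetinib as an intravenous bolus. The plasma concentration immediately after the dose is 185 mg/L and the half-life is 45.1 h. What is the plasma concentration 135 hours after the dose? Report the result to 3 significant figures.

23.2 mg/L

k = ln 2 / 45.1 = 0.01537 h⁻¹
C(t) = C₀ e^(−kt) = 185 × e^(−0.01537 × 135) = 185 × e^(−2.075) = 185 × 0.1256 ≈ 23.2 mg/L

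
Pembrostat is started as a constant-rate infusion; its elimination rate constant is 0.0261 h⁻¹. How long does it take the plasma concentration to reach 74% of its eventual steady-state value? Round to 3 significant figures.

51.6 hours

f = 1 − e^(−kt)  ⇒  t = −ln(1 − f) / k
t = −ln(1 − 0.74) / 0.02610 = 1.347 / 0.02610 ≈ 51.6 hours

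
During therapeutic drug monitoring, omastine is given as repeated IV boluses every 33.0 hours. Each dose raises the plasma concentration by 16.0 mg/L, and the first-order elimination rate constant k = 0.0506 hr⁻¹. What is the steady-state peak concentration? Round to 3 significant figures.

19.7 mg/L

Fraction remaining after one interval: e^(−kτ) = e^(−0.05060 × 33.0) = 0.1883
R = 1 / (1 − 0.1883) = 1.232
Css,max = 16.0 × 1.232 ≈ 19.7 mg/L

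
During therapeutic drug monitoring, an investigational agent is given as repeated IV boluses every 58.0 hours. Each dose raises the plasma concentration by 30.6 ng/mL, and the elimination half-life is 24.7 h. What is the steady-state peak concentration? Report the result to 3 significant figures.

k = ln 2 / 24.7 = 0.02806 h⁻¹
Fraction remaining after one interval: e^(−kτ) = e^(−0.02806 × 58.0) = 0.1964
R = 1 / (1 − 0.1964) = 1.244
Css,max = 30.6 × 1.244 ≈ 38.1 ng/mL

38.1 ng/mL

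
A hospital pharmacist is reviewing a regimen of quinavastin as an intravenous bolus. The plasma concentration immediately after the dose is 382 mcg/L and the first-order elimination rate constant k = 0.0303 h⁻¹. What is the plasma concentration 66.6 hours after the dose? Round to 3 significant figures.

50.8 mcg/L

C(t) = C₀ e^(−kt) = 382 × e^(−0.03030 × 66.6) = 382 × e^(−2.018) = 382 × 0.1329 ≈ 50.8 mcg/L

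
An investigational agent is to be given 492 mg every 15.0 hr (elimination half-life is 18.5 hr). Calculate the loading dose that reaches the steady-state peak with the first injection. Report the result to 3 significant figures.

k = ln 2 / 18.5 = 0.03747 hr⁻¹
Accumulation ratio R = 1 / (1 − e^(−kτ)) = 1 / (1 − e^(−0.03747×15.0)) = 1 / (1 − 0.5701) = 2.326
Loading dose = maintenance dose × R = 492 × 2.326 ≈ 1140 mg

1140 mg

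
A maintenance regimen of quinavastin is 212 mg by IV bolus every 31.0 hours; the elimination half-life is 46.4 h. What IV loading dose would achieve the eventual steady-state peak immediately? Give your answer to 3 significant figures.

572 mg

k = ln 2 / 46.4 = 0.01494 h⁻¹
Accumulation ratio R = 1 / (1 − e^(−kτ)) = 1 / (1 − e^(−0.01494×31.0)) = 1 / (1 − 0.6293) = 2.698
Loading dose = maintenance dose × R = 212 × 2.698 ≈ 572 mg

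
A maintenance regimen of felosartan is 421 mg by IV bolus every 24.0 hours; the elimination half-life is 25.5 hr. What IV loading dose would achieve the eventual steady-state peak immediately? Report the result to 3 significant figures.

879 mg

k = ln 2 / 25.5 = 0.02718 hr⁻¹
Accumulation ratio R = 1 / (1 − e^(−kτ)) = 1 / (1 − e^(−0.02718×24.0)) = 1 / (1 − 0.5208) = 2.087
Loading dose = maintenance dose × R = 421 × 2.087 ≈ 879 mg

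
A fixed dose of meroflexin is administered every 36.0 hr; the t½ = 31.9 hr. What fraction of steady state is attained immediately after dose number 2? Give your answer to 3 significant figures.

0.791

k = ln 2 / 31.9 = 0.02173 hr⁻¹
f_n = 1 − e^(−nkτ) = 1 − e^(−2 × 0.02173 × 36.0) = 1 − e^(−1.564) = 1 − 0.2092 ≈ 0.791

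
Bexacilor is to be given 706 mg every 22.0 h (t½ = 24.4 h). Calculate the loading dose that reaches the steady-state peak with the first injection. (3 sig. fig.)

1520 mg

k = ln 2 / 24.4 = 0.02841 h⁻¹
Accumulation ratio R = 1 / (1 − e^(−kτ)) = 1 / (1 − e^(−0.02841×22.0)) = 1 / (1 − 0.5353) = 2.152
Loading dose = maintenance dose × R = 706 × 2.152 ≈ 1520 mg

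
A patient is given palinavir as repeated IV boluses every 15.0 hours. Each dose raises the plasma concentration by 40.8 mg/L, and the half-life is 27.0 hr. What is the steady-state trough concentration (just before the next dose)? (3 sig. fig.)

86.9 mg/L

k = ln 2 / 27.0 = 0.02567 hr⁻¹
Fraction remaining after one interval: e^(−kτ) = e^(−0.02567 × 15.0) = 0.6804
R = 1 / (1 − 0.6804) = 3.129
Css,max = 40.8 × 3.129 = 127.7 mg/L
Css,min = Css,max × e^(−kτ) = 127.7 × 0.6804 ≈ 86.9 mg/L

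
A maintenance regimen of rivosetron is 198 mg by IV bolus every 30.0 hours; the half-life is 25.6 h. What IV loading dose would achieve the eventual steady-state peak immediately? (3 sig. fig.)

356 mg

k = ln 2 / 25.6 = 0.02708 h⁻¹
Accumulation ratio R = 1 / (1 − e^(−kτ)) = 1 / (1 − e^(−0.02708×30.0)) = 1 / (1 − 0.4438) = 1.798
Loading dose = maintenance dose × R = 198 × 1.798 ≈ 356 mg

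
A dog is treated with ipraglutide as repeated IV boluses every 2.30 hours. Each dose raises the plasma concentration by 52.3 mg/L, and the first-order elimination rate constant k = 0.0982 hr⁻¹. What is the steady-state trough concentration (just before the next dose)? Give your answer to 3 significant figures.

Fraction remaining after one interval: e^(−kτ) = e^(−0.09820 × 2.30) = 0.7978
R = 1 / (1 − 0.7978) = 4.946
Css,max = 52.3 × 4.946 = 258.7 mg/L
Css,min = Css,max × e^(−kτ) = 258.7 × 0.7978 ≈ 206 mg/L

206 mg/L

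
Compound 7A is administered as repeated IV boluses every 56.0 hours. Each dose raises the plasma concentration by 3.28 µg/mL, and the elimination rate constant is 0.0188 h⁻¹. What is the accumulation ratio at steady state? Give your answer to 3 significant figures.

1.54

Fraction remaining after one interval: e^(−kτ) = e^(−0.01880 × 56.0) = 0.3490
R = 1 / (1 − 0.3490) = 1 / 0.6510 ≈ 1.54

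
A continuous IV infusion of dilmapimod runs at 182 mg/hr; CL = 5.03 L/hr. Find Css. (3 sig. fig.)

Css = infusion rate / CL = 182 / 5.03 ≈ 36.2 mg/L

36.2 mg/L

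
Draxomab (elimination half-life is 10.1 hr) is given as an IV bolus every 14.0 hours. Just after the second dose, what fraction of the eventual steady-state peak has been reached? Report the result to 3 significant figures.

k = ln 2 / 10.1 = 0.06863 hr⁻¹
f_n = 1 − e^(−nkτ) = 1 − e^(−2 × 0.06863 × 14.0) = 1 − e^(−1.922) = 1 − 0.1464 ≈ 0.854

0.854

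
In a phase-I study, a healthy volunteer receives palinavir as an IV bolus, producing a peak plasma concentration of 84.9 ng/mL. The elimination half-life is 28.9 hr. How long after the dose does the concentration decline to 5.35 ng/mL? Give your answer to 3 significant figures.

k = ln 2 / 28.9 = 0.02398 hr⁻¹
C(t) = C₀ e^(−kt)  ⇒  t = ln(C₀/C) / k
t = ln(84.9/5.35) / 0.02398 = 2.764 / 0.02398 ≈ 115 hours

115 hours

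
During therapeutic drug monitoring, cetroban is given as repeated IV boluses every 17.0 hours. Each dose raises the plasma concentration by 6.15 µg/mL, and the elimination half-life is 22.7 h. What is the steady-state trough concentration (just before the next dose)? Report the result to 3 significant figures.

k = ln 2 / 22.7 = 0.03054 h⁻¹
Fraction remaining after one interval: e^(−kτ) = e^(−0.03054 × 17.0) = 0.5951
R = 1 / (1 − 0.5951) = 2.469
Css,max = 6.15 × 2.469 = 15.19 µg/mL
Css,min = Css,max × e^(−kτ) = 15.19 × 0.5951 ≈ 9.04 µg/mL

9.04 µg/mL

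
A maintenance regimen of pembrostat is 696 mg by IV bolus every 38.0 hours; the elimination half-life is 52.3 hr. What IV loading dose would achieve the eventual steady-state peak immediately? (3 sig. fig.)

1760 mg

k = ln 2 / 52.3 = 0.01325 hr⁻¹
Accumulation ratio R = 1 / (1 − e^(−kτ)) = 1 / (1 − e^(−0.01325×38.0)) = 1 / (1 − 0.6043) = 2.527
Loading dose = maintenance dose × R = 696 × 2.527 ≈ 1760 mg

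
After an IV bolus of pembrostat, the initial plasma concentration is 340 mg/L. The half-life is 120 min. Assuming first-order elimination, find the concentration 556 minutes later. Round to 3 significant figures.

k = ln 2 / 120 = 0.005776 min⁻¹
556 min is 4.633 half-lives, so C = 340 × (1/2)^4.633 = 340 × 0.04029 ≈ 13.7 mg/L

13.7 mg/L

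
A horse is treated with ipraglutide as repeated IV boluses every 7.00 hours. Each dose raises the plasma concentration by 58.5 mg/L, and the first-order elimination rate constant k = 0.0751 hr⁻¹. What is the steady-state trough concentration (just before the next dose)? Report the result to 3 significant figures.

84.6 mg/L

Fraction remaining after one interval: e^(−kτ) = e^(−0.07510 × 7.00) = 0.5911
R = 1 / (1 − 0.5911) = 2.446
Css,max = 58.5 × 2.446 = 143.1 mg/L
Css,min = Css,max × e^(−kτ) = 143.1 × 0.5911 ≈ 84.6 mg/L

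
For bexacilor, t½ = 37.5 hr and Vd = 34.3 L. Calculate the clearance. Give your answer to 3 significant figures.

k = ln 2 / t½ = ln 2 / 37.5 = 0.01848 hr⁻¹
CL = k · V = 0.01848 × 34.3 ≈ 0.634 L/hr

0.634 L/hr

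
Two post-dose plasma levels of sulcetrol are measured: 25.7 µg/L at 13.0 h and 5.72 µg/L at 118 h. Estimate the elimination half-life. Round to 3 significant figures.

48.4 hours

k = ln(C₁/C₂) / (t₂ − t₁) = ln(25.7/5.72) / (118 − 13.0)
  = 1.503 / 105.0 = 0.01431 h⁻¹
t½ = ln 2 / k = ln 2 / 0.01431 ≈ 48.4 hours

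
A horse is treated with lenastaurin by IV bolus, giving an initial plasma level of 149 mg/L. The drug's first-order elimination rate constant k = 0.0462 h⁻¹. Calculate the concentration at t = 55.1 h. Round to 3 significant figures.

C(t) = C₀ e^(−kt) = 149 × e^(−0.04620 × 55.1) = 149 × e^(−2.546) = 149 × 0.07842 ≈ 11.7 mg/L

11.7 mg/L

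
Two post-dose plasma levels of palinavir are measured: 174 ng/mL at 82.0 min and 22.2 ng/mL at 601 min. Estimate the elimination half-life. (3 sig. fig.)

k = ln(C₁/C₂) / (t₂ − t₁) = ln(174/22.2) / (601 − 82.0)
  = 2.059 / 519.0 = 0.003967 min⁻¹
t½ = ln 2 / k = ln 2 / 0.003967 ≈ 175 minutes

175 minutes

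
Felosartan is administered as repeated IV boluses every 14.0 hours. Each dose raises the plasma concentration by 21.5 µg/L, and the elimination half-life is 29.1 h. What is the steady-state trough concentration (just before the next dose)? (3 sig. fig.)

54.3 µg/L

k = ln 2 / 29.1 = 0.02382 h⁻¹
Fraction remaining after one interval: e^(−kτ) = e^(−0.02382 × 14.0) = 0.7164
R = 1 / (1 − 0.7164) = 3.526
Css,max = 21.5 × 3.526 = 75.82 µg/L
Css,min = Css,max × e^(−kτ) = 75.82 × 0.7164 ≈ 54.3 µg/L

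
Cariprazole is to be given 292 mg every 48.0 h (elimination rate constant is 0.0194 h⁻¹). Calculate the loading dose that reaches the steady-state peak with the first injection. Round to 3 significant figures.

482 mg

Accumulation ratio R = 1 / (1 − e^(−kτ)) = 1 / (1 − e^(−0.01940×48.0)) = 1 / (1 − 0.3941) = 1.650
Loading dose = maintenance dose × R = 292 × 1.650 ≈ 482 mg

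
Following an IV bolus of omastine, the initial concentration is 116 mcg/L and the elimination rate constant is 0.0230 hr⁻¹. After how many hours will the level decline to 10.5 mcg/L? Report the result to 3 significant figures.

104 hours

C(t) = C₀ e^(−kt)  ⇒  t = ln(C₀/C) / k
t = ln(116/10.5) / 0.02300 = 2.402 / 0.02300 ≈ 104 hours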